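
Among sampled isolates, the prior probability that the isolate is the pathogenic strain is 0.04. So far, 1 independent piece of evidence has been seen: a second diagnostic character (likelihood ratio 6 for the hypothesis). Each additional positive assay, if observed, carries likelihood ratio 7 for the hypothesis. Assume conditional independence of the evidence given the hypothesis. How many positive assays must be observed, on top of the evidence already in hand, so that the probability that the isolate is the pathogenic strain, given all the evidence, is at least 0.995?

4

Prior odds = 0.04/0.96 = 1/24.
Bayes factor of the evidence already in hand = 6.
Odds after that evidence = (1/24) × 6 = 0.25.
Target odds = 0.995/0.005 = 199.
Need 7ⁿ ≥ 199 ÷ 0.25 = 796.
7³ = 343 falls short of 796 but 7⁴ = 2401 reaches it, so n = 4.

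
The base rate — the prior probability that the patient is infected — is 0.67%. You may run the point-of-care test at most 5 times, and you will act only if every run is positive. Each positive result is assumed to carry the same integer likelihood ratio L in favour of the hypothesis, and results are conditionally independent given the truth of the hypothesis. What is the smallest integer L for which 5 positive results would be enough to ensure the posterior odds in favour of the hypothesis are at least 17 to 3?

Prior odds = 0.0067/0.9933 = 67/9933.
Target odds = 17/3.
Need L⁵ ≥ 17/3 ÷ (67/9933) = 56287/67.
3⁵ = 243 < 56287/67 ≤ 1024 = 4⁵, so L = 4.

4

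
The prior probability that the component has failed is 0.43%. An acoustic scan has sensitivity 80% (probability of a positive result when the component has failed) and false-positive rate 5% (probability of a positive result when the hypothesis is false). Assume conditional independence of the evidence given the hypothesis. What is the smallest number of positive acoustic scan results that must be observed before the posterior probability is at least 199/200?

4

Prior odds = 0.0043/0.9957 = 43/9957.
Likelihood ratio of a positive result = 0.8/0.05 = 16.
Target odds: 0.995 ÷ 0.005 = 199.
Need (43/9957) × 16ⁿ ≥ 199, i.e. 16ⁿ ≥ 1981443/43.
16³ = 4096 falls short of 1981443/43 but 16⁴ = 65536 reaches it, so n = 4.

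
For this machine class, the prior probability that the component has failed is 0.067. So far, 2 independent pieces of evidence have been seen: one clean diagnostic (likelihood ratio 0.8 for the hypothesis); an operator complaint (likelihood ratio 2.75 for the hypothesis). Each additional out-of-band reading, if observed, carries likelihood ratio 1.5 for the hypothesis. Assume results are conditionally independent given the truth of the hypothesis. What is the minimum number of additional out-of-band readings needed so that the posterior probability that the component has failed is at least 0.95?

12

Prior odds = 0.067/0.933 = 67/933.
Combined Bayes factor of the evidence already in hand = 0.8 × 2.75 = 2.2.
Odds after that evidence = (67/933) × 2.2 = 737/4665.
Target odds = 0.95/0.05 = 19.
Need 1.5ⁿ ≥ 19 ÷ (737/4665) = 88635/737.
1.5¹¹ = 177147/2048 falls short of 88635/737 but 1.5¹² = 531441/4096 reaches it, so n = 12.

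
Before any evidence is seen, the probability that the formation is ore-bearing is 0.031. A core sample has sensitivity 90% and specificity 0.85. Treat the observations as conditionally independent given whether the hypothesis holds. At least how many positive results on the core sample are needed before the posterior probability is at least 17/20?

Prior odds = 0.031/0.969 = 31/969.
False-positive rate = 1 − 0.85 = 0.15; likelihood ratio of a positive = 0.9/0.15 = 6.
Target posterior odds = 0.85/0.15 = 17/3.
Need (31/969) × 6ⁿ ≥ 17/3, i.e. 6ⁿ ≥ 5491/31.
6² = 36 falls short of 5491/31 but 6³ = 216 reaches it, so n = 3.

3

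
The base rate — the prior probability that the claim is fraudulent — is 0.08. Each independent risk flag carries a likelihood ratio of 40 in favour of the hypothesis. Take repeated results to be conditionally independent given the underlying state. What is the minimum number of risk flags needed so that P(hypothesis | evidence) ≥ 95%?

Prior odds = 0.08/0.92 = 2/23.
Likelihood ratio per risk flag = 40.
Target odds: 0.95 ÷ 0.05 = 19.
Require 40ⁿ ≥ 19 ÷ (2/23) = 218.5.
40¹ = 40 falls short of 218.5 but 40² = 1600 reaches it, so n = 2.

2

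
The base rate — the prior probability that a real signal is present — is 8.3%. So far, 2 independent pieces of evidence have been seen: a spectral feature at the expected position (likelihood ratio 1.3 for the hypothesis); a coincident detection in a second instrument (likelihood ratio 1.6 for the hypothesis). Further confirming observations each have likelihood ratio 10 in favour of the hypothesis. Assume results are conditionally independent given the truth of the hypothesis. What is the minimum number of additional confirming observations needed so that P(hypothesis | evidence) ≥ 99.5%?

Prior odds = 0.083/0.917 = 83/917.
Combined Bayes factor of the evidence already in hand = 1.3 × 1.6 = 2.08.
Odds after that evidence = (83/917) × 2.08 = 4316/22925.
Target odds = 0.995/0.005 = 199.
Need 10ⁿ ≥ 199 ÷ (4316/22925) = 4562075/4316.
10³ = 1000 falls short of 4562075/4316 but 10⁴ = 10000 reaches it, so n = 4.

4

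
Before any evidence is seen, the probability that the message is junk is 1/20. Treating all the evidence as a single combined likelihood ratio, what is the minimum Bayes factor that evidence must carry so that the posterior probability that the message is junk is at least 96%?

456

Prior odds = 0.05/0.95 = 1/19.
Target odds = 0.96/0.04 = 24.
Required Bayes factor = 24 ÷ (1/19) = 456.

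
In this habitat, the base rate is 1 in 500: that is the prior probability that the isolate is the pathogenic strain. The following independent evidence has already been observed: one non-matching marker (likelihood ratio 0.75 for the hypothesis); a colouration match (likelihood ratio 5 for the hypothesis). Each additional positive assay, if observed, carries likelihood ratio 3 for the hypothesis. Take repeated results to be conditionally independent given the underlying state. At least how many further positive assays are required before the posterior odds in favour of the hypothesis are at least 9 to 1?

7

Prior odds = 0.002/0.998 = 1/499.
Combined Bayes factor of the evidence already in hand = 0.75 × 5 = 3.75.
Odds after that evidence = (1/499) × 3.75 = 15/1996.
Target odds = 9.
Need 3ⁿ ≥ 9 ÷ (15/1996) = 1197.6.
3⁶ = 729 falls short of 1197.6 but 3⁷ = 2187 reaches it, so n = 7.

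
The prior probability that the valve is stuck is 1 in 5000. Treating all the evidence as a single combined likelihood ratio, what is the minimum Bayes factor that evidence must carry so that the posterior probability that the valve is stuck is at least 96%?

Prior odds = 0.0002/0.9998 = 1/4999.
Target odds = 0.96/0.04 = 24.
Required Bayes factor = 24 ÷ (1/4999) = 119976.

119976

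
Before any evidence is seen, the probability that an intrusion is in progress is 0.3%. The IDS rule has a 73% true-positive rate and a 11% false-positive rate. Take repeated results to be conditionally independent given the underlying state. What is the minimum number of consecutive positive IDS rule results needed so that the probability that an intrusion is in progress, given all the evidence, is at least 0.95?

5

Prior odds = 0.003/0.997 = 3/997.
Likelihood ratio of a positive result = 0.73/0.11 = 73/11.
Target posterior odds = 0.95/0.05 = 19.
Need (3/997) × (73/11)ⁿ ≥ 19, i.e. (73/11)ⁿ ≥ 18943/3.
(73/11)⁴ = 28398241/14641 falls short of 18943/3 but (73/11)⁵ ≈12872.1 reaches it, so n = 5.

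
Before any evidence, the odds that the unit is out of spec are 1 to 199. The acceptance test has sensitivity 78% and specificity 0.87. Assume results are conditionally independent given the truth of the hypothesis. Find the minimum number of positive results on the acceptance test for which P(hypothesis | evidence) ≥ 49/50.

Prior odds = 1/199.
False-positive rate = 1 − 0.87 = 0.13; likelihood ratio of a positive = 0.78/0.13 = 6.
Target posterior odds = 0.98/0.02 = 49.
Require 6ⁿ ≥ 49 ÷ (1/199) = 9751.
6⁵ = 7776 falls short of 9751 but 6⁶ = 46656 reaches it, so n = 6.

6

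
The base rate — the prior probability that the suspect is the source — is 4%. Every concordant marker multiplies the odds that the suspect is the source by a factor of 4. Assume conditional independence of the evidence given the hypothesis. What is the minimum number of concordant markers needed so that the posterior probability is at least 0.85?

Prior odds: 0.04 ÷ 0.96 = 1/24.
Likelihood ratio per concordant marker = 4.
Target odds: 0.85 ÷ 0.15 = 17/3.
Require 4ⁿ ≥ 17/3 ÷ (1/24) = 136.
4³ = 64 falls short of 136 but 4⁴ = 256 reaches it, so n = 4.

4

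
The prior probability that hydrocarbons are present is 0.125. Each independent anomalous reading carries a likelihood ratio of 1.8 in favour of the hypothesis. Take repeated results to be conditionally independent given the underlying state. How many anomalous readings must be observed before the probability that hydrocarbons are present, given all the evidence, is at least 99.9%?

16

Prior odds = 0.125/0.875 = 1/7.
Likelihood ratio per anomalous reading = 1.8.
Target posterior odds = 0.999/0.001 = 999.
Need (1/7) × 1.8ⁿ ≥ 999, i.e. 1.8ⁿ ≥ 6993.
1.8¹⁵ ≈6746.64 falls short of 6993 but 1.8¹⁶ ≈12144 reaches it, so n = 16.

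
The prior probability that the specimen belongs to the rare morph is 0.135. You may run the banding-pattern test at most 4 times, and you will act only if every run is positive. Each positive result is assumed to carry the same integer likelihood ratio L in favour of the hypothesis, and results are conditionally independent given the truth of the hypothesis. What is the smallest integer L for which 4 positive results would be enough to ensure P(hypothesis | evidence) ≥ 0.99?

6

Prior odds = 0.135/0.865 = 27/173.
Target odds = 0.99/0.01 = 99.
Need L⁴ ≥ 99 ÷ (27/173) = 1903/3.
5⁴ = 625 < 1903/3 ≤ 1296 = 6⁴, so L = 6.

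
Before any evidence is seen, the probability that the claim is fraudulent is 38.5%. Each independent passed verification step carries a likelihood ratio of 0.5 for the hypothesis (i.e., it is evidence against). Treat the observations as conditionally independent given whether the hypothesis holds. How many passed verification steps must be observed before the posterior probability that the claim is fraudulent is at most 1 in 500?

Prior odds = 0.385/0.615 = 77/123.
Likelihood ratio per passed verification step = 0.5.
Target odds: 0.002 ÷ 0.998 = 1/499.
Require 0.5ⁿ ≤ 1/499 ÷ (77/123) = 123/38423.
0.5⁸ = 0.00390625 is still above 123/38423 but 0.5⁹ = 0.001953125 is at or below it, so n = 9.

9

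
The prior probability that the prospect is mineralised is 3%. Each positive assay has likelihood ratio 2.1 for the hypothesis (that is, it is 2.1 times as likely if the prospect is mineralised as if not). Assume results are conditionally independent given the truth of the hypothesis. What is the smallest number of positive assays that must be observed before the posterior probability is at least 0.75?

Prior odds: 0.03 ÷ 0.97 = 3/97.
Likelihood ratio per positive assay = 2.1.
Target posterior odds = 0.75/0.25 = 3.
Need (3/97) × 2.1ⁿ ≥ 3, i.e. 2.1ⁿ ≥ 97.
2.1⁶ = 85766121/1000000 falls short of 97 but 2.1⁷ ≈180.109 reaches it, so n = 7.

7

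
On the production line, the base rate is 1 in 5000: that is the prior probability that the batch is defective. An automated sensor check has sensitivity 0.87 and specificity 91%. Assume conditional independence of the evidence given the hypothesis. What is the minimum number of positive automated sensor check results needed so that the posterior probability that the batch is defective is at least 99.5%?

7

Prior odds = 0.0002/0.9998 = 1/4999.
False-positive rate = 1 − 0.91 = 0.09; likelihood ratio of a positive = 0.87/0.09 = 29/3.
Target posterior odds = 0.995/0.005 = 199.
Need (1/4999) × (29/3)ⁿ ≥ 199, i.e. (29/3)ⁿ ≥ 994801.
(29/3)⁶ = 594823321/729 falls short of 994801 but (29/3)⁷ ≈7.88746e+06 reaches it, so n = 7.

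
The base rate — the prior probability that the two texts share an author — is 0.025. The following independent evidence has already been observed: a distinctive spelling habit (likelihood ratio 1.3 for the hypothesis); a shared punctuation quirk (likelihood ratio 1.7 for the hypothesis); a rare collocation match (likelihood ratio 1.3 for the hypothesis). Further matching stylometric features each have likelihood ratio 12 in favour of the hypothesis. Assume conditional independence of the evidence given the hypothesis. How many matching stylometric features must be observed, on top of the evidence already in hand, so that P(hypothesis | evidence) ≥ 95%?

3

Prior odds = 0.025/0.975 = 1/39.
Combined Bayes factor of the evidence already in hand = 1.3 × 1.7 × 1.3 = 2.873.
Odds after that evidence = (1/39) × 2.873 = 221/3000.
Target odds = 0.95/0.05 = 19.
Need 12ⁿ ≥ 19 ÷ (221/3000) = 57000/221.
12² = 144 falls short of 57000/221 but 12³ = 1728 reaches it, so n = 3.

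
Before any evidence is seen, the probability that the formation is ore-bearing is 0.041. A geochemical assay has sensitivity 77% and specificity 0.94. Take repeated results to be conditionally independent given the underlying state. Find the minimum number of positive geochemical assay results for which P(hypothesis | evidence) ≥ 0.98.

3

Prior odds = 0.041/0.959 = 41/959.
False-positive rate = 1 − 0.94 = 0.06; likelihood ratio of a positive = 0.77/0.06 = 77/6.
Target odds: 0.98 ÷ 0.02 = 49.
Need (41/959) × (77/6)ⁿ ≥ 49, i.e. (77/6)ⁿ ≥ 46991/41.
(77/6)² = 5929/36 falls short of 46991/41 but (77/6)³ = 456533/216 reaches it, so n = 3.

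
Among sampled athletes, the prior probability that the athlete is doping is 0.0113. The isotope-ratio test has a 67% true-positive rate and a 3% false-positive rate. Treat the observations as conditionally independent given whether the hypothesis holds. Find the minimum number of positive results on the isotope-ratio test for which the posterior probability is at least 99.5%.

4

Prior odds: 0.0113 ÷ 0.9887 = 113/9887.
Likelihood ratio of a positive result = 0.67/0.03 = 67/3.
Target posterior odds = 0.995/0.005 = 199.
Need (113/9887) × (67/3)ⁿ ≥ 199, i.e. (67/3)ⁿ ≥ 1967513/113.
(67/3)³ = 300763/27 falls short of 1967513/113 but (67/3)⁴ = 20151121/81 reaches it, so n = 4.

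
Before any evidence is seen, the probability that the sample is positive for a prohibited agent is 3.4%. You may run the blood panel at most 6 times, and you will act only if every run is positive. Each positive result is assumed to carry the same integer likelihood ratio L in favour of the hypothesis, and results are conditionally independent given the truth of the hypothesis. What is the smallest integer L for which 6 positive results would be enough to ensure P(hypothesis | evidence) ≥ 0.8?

Prior odds = 0.034/0.966 = 17/483.
Target odds = 0.8/0.2 = 4.
Need L⁶ ≥ 4 ÷ (17/483) = 1932/17.
2⁶ = 64 < 1932/17 ≤ 729 = 3⁶, so L = 3.

3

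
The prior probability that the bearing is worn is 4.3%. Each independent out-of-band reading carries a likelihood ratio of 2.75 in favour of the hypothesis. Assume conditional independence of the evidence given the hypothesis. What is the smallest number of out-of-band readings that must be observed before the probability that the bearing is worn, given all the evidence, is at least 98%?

Prior odds: 0.043 ÷ 0.957 = 43/957.
Likelihood ratio per out-of-band reading = 2.75.
Target posterior odds = 0.98/0.02 = 49.
Need (43/957) × 2.75ⁿ ≥ 49, i.e. 2.75ⁿ ≥ 46893/43.
2.75⁶ = 1771561/4096 falls short of 46893/43 but 2.75⁷ = 19487171/16384 reaches it, so n = 7.

7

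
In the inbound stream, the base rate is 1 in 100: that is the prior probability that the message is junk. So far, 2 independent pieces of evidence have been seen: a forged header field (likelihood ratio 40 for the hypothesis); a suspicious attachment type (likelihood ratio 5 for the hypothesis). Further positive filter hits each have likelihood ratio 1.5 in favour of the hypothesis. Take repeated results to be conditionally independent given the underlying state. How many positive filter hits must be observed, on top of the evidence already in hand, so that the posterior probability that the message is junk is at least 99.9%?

Prior odds = 0.01/0.99 = 1/99.
Combined Bayes factor of the evidence already in hand = 40 × 5 = 200.
Odds after that evidence = (1/99) × 200 = 200/99.
Target odds = 0.999/0.001 = 999.
Need 1.5ⁿ ≥ 999 ÷ (200/99) = 494.505.
1.5¹⁵ = 14348907/32768 falls short of 494.505 but 1.5¹⁶ = 43046721/65536 reaches it, so n = 16.

16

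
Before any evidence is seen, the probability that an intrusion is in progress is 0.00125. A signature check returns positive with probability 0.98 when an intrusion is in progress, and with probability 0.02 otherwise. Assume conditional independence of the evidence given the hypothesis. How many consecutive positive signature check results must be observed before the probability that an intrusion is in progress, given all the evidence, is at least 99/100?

3

Prior odds: 0.00125 ÷ 0.99875 = 1/799.
Likelihood ratio of a positive result = 0.98/0.02 = 49.
Target posterior odds = 0.99/0.01 = 99.
Need (1/799) × 49ⁿ ≥ 99, i.e. 49ⁿ ≥ 79101.
49² = 2401 falls short of 79101 but 49³ = 117649 reaches it, so n = 3.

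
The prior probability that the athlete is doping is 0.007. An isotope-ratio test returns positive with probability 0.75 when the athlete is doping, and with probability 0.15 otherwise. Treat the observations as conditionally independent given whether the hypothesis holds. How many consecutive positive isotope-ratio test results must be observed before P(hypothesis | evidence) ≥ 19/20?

Prior odds = 0.007/0.993 = 7/993.
Likelihood ratio of a positive result = 0.75/0.15 = 5.
Target odds: 0.95 ÷ 0.05 = 19.
Need (7/993) × 5ⁿ ≥ 19, i.e. 5ⁿ ≥ 18867/7.
5⁴ = 625 falls short of 18867/7 but 5⁵ = 3125 reaches it, so n = 5.

5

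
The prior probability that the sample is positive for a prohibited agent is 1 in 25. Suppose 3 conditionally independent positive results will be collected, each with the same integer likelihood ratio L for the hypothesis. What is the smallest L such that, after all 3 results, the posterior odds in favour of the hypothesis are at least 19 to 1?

Prior odds = 0.04/0.96 = 1/24.
Target odds = 19.
Need L³ ≥ 19 ÷ (1/24) = 456.
7³ = 343 < 456 ≤ 512 = 8³, so L = 8.

8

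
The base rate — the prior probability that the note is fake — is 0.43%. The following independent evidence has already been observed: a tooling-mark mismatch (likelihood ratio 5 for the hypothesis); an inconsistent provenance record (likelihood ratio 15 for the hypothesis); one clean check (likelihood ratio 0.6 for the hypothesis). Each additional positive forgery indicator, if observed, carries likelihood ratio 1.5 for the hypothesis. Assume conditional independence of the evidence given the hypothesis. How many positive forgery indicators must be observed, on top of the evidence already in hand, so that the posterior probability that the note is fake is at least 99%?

Prior odds = 0.0043/0.9957 = 43/9957.
Combined Bayes factor of the evidence already in hand = 5 × 15 × 0.6 = 45.
Odds after that evidence = (43/9957) × 45 = 645/3319.
Target odds = 0.99/0.01 = 99.
Need 1.5ⁿ ≥ 99 ÷ (645/3319) = 109527/215.
1.5¹⁵ = 14348907/32768 falls short of 109527/215 but 1.5¹⁶ = 43046721/65536 reaches it, so n = 16.

16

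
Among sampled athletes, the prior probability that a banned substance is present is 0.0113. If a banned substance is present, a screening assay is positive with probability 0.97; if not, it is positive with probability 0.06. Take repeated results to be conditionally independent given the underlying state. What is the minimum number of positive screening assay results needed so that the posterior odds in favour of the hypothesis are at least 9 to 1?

3

Prior odds: 0.0113 ÷ 0.9887 = 113/9887.
Likelihood ratio of a positive = 0.97/0.06 = 97/6.
Target odds = 9.
Need (113/9887) × (97/6)ⁿ ≥ 9, i.e. (97/6)ⁿ ≥ 88983/113.
(97/6)² = 9409/36 falls short of 88983/113 but (97/6)³ = 912673/216 reaches it, so n = 3.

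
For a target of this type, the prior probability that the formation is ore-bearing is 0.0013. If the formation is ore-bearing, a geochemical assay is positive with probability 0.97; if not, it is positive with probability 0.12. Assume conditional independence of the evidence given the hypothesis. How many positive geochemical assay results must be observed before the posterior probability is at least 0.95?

Prior odds: 0.0013 ÷ 0.9987 = 13/9987.
Likelihood ratio of a positive = 0.97/0.12 = 97/12.
Target odds: 0.95 ÷ 0.05 = 19.
Need (13/9987) × (97/12)ⁿ ≥ 19, i.e. (97/12)ⁿ ≥ 189753/13.
(97/12)⁴ = 88529281/20736 falls short of 189753/13 but (97/12)⁵ ≈34510.6 reaches it, so n = 5.

5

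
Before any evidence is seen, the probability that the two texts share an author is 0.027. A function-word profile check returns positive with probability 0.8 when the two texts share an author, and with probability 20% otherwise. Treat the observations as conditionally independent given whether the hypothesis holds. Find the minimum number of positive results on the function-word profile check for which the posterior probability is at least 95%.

5

Prior odds: 0.027 ÷ 0.973 = 27/973.
Likelihood ratio of a positive result = 0.8/0.2 = 4.
Target odds: 0.95 ÷ 0.05 = 19.
Need (27/973) × 4ⁿ ≥ 19, i.e. 4ⁿ ≥ 18487/27.
4⁴ = 256 falls short of 18487/27 but 4⁵ = 1024 reaches it, so n = 5.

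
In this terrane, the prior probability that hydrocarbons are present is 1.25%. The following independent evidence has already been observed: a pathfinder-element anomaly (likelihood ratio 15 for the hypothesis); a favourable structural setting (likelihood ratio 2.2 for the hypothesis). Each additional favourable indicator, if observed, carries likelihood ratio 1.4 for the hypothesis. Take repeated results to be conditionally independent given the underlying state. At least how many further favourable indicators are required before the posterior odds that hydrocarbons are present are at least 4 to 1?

Prior odds = 0.0125/0.9875 = 1/79.
Combined Bayes factor of the evidence already in hand = 15 × 2.2 = 33.
Odds after that evidence = (1/79) × 33 = 33/79.
Target odds = 4.
Need 1.4ⁿ ≥ 4 ÷ (33/79) = 316/33.
1.4⁶ = 117649/15625 falls short of 316/33 but 1.4⁷ = 823543/78125 reaches it, so n = 7.

7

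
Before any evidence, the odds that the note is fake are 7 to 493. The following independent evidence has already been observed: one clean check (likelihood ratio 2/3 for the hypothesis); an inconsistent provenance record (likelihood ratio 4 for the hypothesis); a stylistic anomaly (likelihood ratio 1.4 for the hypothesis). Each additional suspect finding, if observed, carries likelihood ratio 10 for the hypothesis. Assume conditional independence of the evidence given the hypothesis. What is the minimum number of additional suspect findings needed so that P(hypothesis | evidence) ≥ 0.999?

Prior odds = 7/493.
Combined Bayes factor of the evidence already in hand = (2/3) × 4 × 1.4 = 56/15.
Odds after that evidence = (7/493) × 56/15 = 392/7395.
Target odds = 0.999/0.001 = 999.
Need 10ⁿ ≥ 999 ÷ (392/7395) = 7387605/392.
10⁴ = 10000 falls short of 7387605/392 but 10⁵ = 100000 reaches it, so n = 5.

5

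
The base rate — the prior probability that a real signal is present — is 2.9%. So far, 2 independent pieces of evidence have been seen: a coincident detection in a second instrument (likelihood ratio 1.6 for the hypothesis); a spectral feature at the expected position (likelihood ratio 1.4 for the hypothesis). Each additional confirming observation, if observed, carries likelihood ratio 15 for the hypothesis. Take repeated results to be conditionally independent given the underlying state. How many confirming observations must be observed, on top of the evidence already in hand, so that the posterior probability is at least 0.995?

3

Prior odds = 0.029/0.971 = 29/971.
Combined Bayes factor of the evidence already in hand = 1.6 × 1.4 = 2.24.
Odds after that evidence = (29/971) × 2.24 = 1624/24275.
Target odds = 0.995/0.005 = 199.
Need 15ⁿ ≥ 199 ÷ (1624/24275) = 4830725/1624.
15² = 225 falls short of 4830725/1624 but 15³ = 3375 reaches it, so n = 3.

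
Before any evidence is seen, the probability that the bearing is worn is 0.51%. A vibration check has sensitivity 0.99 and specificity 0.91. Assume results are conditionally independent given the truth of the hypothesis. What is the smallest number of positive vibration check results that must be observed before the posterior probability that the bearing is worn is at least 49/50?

4

Prior odds: 0.0051 ÷ 0.9949 = 51/9949.
False-positive rate = 1 − 0.91 = 0.09; likelihood ratio of a positive = 0.99/0.09 = 11.
Target posterior odds = 0.98/0.02 = 49.
Need (51/9949) × 11ⁿ ≥ 49, i.e. 11ⁿ ≥ 487501/51.
11³ = 1331 falls short of 487501/51 but 11⁴ = 14641 reaches it, so n = 4.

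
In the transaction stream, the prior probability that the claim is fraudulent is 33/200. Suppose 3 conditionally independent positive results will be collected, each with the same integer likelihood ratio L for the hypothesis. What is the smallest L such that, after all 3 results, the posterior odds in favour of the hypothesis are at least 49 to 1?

7

Prior odds = 0.165/0.835 = 33/167.
Target odds = 49.
Need L³ ≥ 49 ÷ (33/167) = 8183/33.
6³ = 216 < 8183/33 ≤ 343 = 7³, so L = 7.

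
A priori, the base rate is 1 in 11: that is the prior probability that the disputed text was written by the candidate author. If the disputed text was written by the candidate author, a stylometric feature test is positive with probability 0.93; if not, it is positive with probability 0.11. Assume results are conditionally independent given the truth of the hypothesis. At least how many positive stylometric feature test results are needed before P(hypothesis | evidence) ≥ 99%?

4

Prior odds: (1/11) ÷ (10/11) = 0.1.
Likelihood ratio of a positive = 0.93/0.11 = 93/11.
Target posterior odds = 0.99/0.01 = 99.
Need 0.1 × (93/11)ⁿ ≥ 99, i.e. (93/11)ⁿ ≥ 990.
(93/11)³ = 804357/1331 falls short of 990 but (93/11)⁴ = 74805201/14641 reaches it, so n = 4.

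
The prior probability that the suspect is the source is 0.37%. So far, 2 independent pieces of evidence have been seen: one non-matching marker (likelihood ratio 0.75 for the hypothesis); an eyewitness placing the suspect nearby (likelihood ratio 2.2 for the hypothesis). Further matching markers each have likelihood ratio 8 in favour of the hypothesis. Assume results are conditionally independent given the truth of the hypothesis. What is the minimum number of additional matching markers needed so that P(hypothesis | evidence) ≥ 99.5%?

Prior odds = 0.0037/0.9963 = 37/9963.
Combined Bayes factor of the evidence already in hand = 0.75 × 2.2 = 1.65.
Odds after that evidence = (37/9963) × 1.65 = 407/66420.
Target odds = 0.995/0.005 = 199.
Need 8ⁿ ≥ 199 ÷ (407/66420) = 13217580/407.
8⁴ = 4096 falls short of 13217580/407 but 8⁵ = 32768 reaches it, so n = 5.

5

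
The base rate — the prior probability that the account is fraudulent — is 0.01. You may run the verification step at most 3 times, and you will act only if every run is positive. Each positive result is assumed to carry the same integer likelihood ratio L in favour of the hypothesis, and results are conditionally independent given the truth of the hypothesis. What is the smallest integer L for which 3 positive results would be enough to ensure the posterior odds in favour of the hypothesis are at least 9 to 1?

10

Prior odds = 0.01/0.99 = 1/99.
Target odds = 9.
Need L³ ≥ 9 ÷ (1/99) = 891.
9³ = 729 < 891 ≤ 1000 = 10³, so L = 10.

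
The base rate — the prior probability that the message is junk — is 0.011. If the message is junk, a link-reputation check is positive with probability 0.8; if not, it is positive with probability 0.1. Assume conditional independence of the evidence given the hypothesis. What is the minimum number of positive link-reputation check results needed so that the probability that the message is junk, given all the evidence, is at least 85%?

3

Prior odds = 0.011/0.989 = 11/989.
Likelihood ratio of a positive = 0.8/0.1 = 8.
Target odds: 0.85 ÷ 0.15 = 17/3.
Need (11/989) × 8ⁿ ≥ 17/3, i.e. 8ⁿ ≥ 16813/33.
8² = 64 falls short of 16813/33 but 8³ = 512 reaches it, so n = 3.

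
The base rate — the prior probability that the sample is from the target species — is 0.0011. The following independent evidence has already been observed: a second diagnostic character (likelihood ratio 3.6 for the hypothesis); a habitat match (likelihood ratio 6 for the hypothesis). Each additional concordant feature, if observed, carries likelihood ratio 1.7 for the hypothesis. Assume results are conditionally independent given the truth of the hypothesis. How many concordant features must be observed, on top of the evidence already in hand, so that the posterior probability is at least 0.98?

15

Prior odds = 0.0011/0.9989 = 11/9989.
Combined Bayes factor of the evidence already in hand = 3.6 × 6 = 21.6.
Odds after that evidence = (11/9989) × 21.6 = 1188/49945.
Target odds = 0.98/0.02 = 49.
Need 1.7ⁿ ≥ 49 ÷ (1188/49945) = 2447305/1188.
1.7¹⁴ ≈1683.78 falls short of 2447305/1188 but 1.7¹⁵ ≈2862.42 reaches it, so n = 15.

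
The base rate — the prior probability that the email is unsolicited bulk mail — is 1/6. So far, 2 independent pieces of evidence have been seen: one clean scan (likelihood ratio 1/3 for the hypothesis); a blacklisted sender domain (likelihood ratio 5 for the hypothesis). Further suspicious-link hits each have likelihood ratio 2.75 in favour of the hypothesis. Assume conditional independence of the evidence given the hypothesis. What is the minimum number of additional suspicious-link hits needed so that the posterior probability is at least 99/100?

6

Prior odds = (1/6)/(5/6) = 0.2.
Combined Bayes factor of the evidence already in hand = (1/3) × 5 = 5/3.
Odds after that evidence = 0.2 × 5/3 = 1/3.
Target odds = 0.99/0.01 = 99.
Need 2.75ⁿ ≥ 99 ÷ (1/3) = 297.
2.75⁵ = 161051/1024 falls short of 297 but 2.75⁶ = 1771561/4096 reaches it, so n = 6.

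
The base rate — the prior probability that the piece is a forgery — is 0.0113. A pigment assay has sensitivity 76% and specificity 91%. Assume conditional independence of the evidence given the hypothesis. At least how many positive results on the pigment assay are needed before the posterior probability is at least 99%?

5

Prior odds: 0.0113 ÷ 0.9887 = 113/9887.
False-positive rate = 1 − 0.91 = 0.09; likelihood ratio of a positive = 0.76/0.09 = 76/9.
Target odds: 0.99 ÷ 0.01 = 99.
Require (76/9)ⁿ ≥ 99 ÷ (113/9887) = 978813/113.
(76/9)⁴ = 33362176/6561 falls short of 978813/113 but (76/9)⁵ ≈42939.3 reaches it, so n = 5.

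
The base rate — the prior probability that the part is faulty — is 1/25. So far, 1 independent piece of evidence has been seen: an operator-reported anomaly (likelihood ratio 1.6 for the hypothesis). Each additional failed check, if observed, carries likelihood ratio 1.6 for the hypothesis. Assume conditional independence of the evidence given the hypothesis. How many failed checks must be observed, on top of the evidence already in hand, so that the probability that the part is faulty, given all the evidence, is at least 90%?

Prior odds = 0.04/0.96 = 1/24.
Bayes factor of the evidence already in hand = 1.6.
Odds after that evidence = (1/24) × 1.6 = 1/15.
Target odds = 0.9/0.1 = 9.
Need 1.6ⁿ ≥ 9 ÷ (1/15) = 135.
1.6¹⁰ ≈109.951 falls short of 135 but 1.6¹¹ ≈175.922 reaches it, so n = 11.

11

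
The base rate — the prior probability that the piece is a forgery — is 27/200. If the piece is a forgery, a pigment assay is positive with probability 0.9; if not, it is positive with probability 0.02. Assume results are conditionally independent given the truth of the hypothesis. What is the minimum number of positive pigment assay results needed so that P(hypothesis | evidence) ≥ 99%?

2

Prior odds = 0.135/0.865 = 27/173.
Likelihood ratio of a positive = 0.9/0.02 = 45.
Target odds: 0.99 ÷ 0.01 = 99.
Need (27/173) × 45ⁿ ≥ 99, i.e. 45ⁿ ≥ 1903/3.
45¹ = 45 falls short of 1903/3 but 45² = 2025 reaches it, so n = 2.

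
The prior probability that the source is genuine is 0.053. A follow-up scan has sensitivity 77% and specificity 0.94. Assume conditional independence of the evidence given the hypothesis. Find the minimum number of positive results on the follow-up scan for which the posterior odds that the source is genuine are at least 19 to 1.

3

Prior odds = 0.053/0.947 = 53/947.
False-positive rate = 1 − 0.94 = 0.06; likelihood ratio of a positive = 0.77/0.06 = 77/6.
Target odds = 19.
Require (77/6)ⁿ ≥ 19 ÷ (53/947) = 17993/53.
(77/6)² = 5929/36 falls short of 17993/53 but (77/6)³ = 456533/216 reaches it, so n = 3.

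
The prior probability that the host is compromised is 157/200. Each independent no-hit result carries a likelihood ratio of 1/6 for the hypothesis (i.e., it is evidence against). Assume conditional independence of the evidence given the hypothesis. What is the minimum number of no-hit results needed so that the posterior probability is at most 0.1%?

Prior odds: 0.785 ÷ 0.215 = 157/43.
Likelihood ratio per no-hit result = 1/6.
Target posterior odds = 0.001/0.999 = 1/999.
Require (1/6)ⁿ ≤ 1/999 ÷ (157/43) = 43/156843.
(1/6)⁴ = 1/1296 is still above 43/156843 but (1/6)⁵ = 1/7776 is at or below it, so n = 5.

5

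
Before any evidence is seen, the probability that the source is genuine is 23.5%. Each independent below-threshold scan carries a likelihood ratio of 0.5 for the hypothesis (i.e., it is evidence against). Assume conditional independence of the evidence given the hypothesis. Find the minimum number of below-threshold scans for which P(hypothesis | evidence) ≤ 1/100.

5

Prior odds = 0.235/0.765 = 47/153.
Likelihood ratio per below-threshold scan = 0.5.
Target posterior odds = 0.01/0.99 = 1/99.
Require 0.5ⁿ ≤ 1/99 ÷ (47/153) = 17/517.
0.5⁴ = 0.0625 is still above 17/517 but 0.5⁵ = 0.03125 is at or below it, so n = 5.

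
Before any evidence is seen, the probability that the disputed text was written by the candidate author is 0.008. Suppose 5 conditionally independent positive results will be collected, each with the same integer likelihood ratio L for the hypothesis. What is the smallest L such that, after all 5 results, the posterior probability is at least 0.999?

Prior odds = 0.008/0.992 = 1/124.
Target odds = 0.999/0.001 = 999.
Need L⁵ ≥ 999 ÷ (1/124) = 123876.
10⁵ = 100000 < 123876 ≤ 161051 = 11⁵, so L = 11.

11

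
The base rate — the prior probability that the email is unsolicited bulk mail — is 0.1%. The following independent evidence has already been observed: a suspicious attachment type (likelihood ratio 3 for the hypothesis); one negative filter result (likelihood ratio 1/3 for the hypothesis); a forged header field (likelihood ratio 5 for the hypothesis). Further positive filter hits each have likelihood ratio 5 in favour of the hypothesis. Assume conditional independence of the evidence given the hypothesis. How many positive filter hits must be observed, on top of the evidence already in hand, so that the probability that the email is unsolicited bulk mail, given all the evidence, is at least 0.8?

Prior odds = 0.001/0.999 = 1/999.
Combined Bayes factor of the evidence already in hand = 3 × (1/3) × 5 = 5.
Odds after that evidence = (1/999) × 5 = 5/999.
Target odds = 0.8/0.2 = 4.
Need 5ⁿ ≥ 4 ÷ (5/999) = 799.2.
5⁴ = 625 falls short of 799.2 but 5⁵ = 3125 reaches it, so n = 5.

5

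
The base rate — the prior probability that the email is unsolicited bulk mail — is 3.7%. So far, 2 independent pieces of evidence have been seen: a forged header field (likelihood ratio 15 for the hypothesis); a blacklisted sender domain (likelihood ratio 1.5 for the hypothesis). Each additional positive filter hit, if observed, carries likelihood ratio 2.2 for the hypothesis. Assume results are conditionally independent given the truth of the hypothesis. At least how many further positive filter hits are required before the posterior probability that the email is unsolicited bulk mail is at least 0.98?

6

Prior odds = 0.037/0.963 = 37/963.
Combined Bayes factor of the evidence already in hand = 15 × 1.5 = 22.5.
Odds after that evidence = (37/963) × 22.5 = 185/214.
Target odds = 0.98/0.02 = 49.
Need 2.2ⁿ ≥ 49 ÷ (185/214) = 10486/185.
2.2⁵ = 51.53632 falls short of 10486/185 but 2.2⁶ = 1771561/15625 reaches it, so n = 6.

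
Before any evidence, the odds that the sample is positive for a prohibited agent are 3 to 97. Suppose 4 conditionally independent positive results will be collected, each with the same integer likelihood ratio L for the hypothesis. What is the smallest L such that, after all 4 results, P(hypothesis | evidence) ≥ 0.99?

8

Prior odds = 3/97.
Target odds = 0.99/0.01 = 99.
Need L⁴ ≥ 99 ÷ (3/97) = 3201.
7⁴ = 2401 < 3201 ≤ 4096 = 8⁴, so L = 8.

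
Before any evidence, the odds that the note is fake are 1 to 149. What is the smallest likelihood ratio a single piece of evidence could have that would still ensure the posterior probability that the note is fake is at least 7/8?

Prior odds = 1/149.
Target odds = 0.875/0.125 = 7.
Required Bayes factor = 7 ÷ (1/149) = 1043.

1043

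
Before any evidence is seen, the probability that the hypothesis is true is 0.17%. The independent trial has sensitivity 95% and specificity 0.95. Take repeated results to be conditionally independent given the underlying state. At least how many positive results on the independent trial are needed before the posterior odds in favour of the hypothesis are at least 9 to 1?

3

Prior odds: 0.0017 ÷ 0.9983 = 17/9983.
False-positive rate = 1 − 0.95 = 0.05; likelihood ratio of a positive = 0.95/0.05 = 19.
Target odds = 9.
Need (17/9983) × 19ⁿ ≥ 9, i.e. 19ⁿ ≥ 89847/17.
19² = 361 falls short of 89847/17 but 19³ = 6859 reaches it, so n = 3.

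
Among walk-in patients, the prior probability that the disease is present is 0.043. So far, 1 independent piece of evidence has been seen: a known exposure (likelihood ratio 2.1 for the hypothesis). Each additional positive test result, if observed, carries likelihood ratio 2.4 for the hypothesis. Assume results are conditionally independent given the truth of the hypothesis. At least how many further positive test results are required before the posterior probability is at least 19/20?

7

Prior odds = 0.043/0.957 = 43/957.
Bayes factor of the evidence already in hand = 2.1.
Odds after that evidence = (43/957) × 2.1 = 301/3190.
Target odds = 0.95/0.05 = 19.
Need 2.4ⁿ ≥ 19 ÷ (301/3190) = 60610/301.
2.4⁶ = 2985984/15625 falls short of 60610/301 but 2.4⁷ = 35831808/78125 reaches it, so n = 7.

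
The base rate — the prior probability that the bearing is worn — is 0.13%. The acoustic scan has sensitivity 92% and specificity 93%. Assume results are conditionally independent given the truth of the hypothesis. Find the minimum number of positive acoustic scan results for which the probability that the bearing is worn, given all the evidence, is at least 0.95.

Prior odds: 0.0013 ÷ 0.9987 = 13/9987.
False-positive rate = 1 − 0.93 = 0.07; likelihood ratio of a positive = 0.92/0.07 = 92/7.
Target posterior odds = 0.95/0.05 = 19.
Require (92/7)ⁿ ≥ 19 ÷ (13/9987) = 189753/13.
(92/7)³ = 778688/343 falls short of 189753/13 but (92/7)⁴ = 71639296/2401 reaches it, so n = 4.

4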